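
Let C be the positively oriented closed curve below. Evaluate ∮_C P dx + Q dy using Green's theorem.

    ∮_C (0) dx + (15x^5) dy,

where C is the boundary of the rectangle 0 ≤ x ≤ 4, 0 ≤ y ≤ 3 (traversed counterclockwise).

Green's theorem converts the closed line integral into a double integral over the enclosed region D:

    ∮_C P dx + Q dy = ∬_D (∂Q/∂x - ∂P/∂y) dA.

Here P = 0, Q = 15x^5, so

    ∂Q/∂x = 75x^4,    ∂P/∂y = 0,
    ∂Q/∂x - ∂P/∂y = 75x^4.

D is the region 0 ≤ x ≤ 4, 0 ≤ y ≤ 3. Evaluating the double integral:

    ∬_D (75x^4) dA = ∫_0^{4} ∫_0^{3} (75x^4) dy dx.

Inner (y from 0 to 3): 225x^4.
Outer (x from 0 to 4): 46080.

Therefore ∮_C P dx + Q dy = 46080.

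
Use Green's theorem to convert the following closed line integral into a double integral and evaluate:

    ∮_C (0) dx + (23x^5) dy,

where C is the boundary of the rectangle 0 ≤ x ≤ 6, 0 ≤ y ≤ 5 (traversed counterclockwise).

Green's theorem converts the closed line integral into a double integral over the enclosed region D:

    ∮_C P dx + Q dy = ∬_D (∂Q/∂x - ∂P/∂y) dA.

Here P = 0, Q = 23x^5, so

    ∂Q/∂x = 115x^4,    ∂P/∂y = 0,
    ∂Q/∂x - ∂P/∂y = 115x^4.

D is the region 0 ≤ x ≤ 6, 0 ≤ y ≤ 5. Evaluating the double integral:

    ∬_D (115x^4) dA = ∫_0^{6} ∫_0^{5} (115x^4) dy dx.

Inner (y from 0 to 5): 575x^4.
Outer (x from 0 to 6): 894240.

Therefore ∮_C P dx + Q dy = 894240.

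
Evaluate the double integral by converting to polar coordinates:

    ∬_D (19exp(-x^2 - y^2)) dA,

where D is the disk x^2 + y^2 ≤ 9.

The region D is 0 ≤ r ≤ 3, 0 ≤ θ ≤ 2π in polar coordinates, where x = r cos(θ), y = r sin(θ), and dA = r dr dθ.

Under the substitution, the integrand becomes 19exp(-r^2), so

    ∬_D (19exp(-x^2 - y^2)) dA = ∫_{0}^{2π} ∫_{0}^{3} (19exp(-r^2)) · r dr dθ.

Inner integral (in r): ∫_{0}^{3} (19exp(-r^2)) · r dr = 19/2 - 19exp(-9)/2.

Outer integral (in θ): ∫_{0}^{2π} (19/2 - 19exp(-9)/2) dθ = -19π exp(-9) + 19π.

Therefore ∬_D (19exp(-x^2 - y^2)) dA = -19π exp(-9) + 19π.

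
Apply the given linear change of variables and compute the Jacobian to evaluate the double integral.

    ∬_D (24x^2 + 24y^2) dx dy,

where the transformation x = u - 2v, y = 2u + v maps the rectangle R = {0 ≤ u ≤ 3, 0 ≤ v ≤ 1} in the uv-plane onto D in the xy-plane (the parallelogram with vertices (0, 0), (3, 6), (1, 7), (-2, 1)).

Compute the Jacobian determinant of (x, y) with respect to (u, v):

    ∂(x,y)/∂(u,v) = | 1  -2 | = (1)(1) - (-2)(2) = 5.
                   | 2  1 |

Its absolute value is |J| = 5 (the area scaling factor).

Substituting x = u - 2v, y = 2u + v into the integrand,

    24x^2 + 24y^2 → 120u^2 + 120v^2,

so the integral becomes

    ∬_R (120u^2 + 120v^2) · |J| du dv = ∫_0^3 ∫_0^1 (600u^2 + 600v^2) dv du.

Inner (v): 600u^2 + 200.
Outer (u): 6000.

Therefore ∬_D (24x^2 + 24y^2) dx dy = 6000.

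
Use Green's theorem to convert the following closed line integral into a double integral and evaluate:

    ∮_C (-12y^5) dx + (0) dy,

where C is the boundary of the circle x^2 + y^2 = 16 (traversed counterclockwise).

Green's theorem converts the closed line integral into a double integral over the enclosed region D:

    ∮_C P dx + Q dy = ∬_D (∂Q/∂x - ∂P/∂y) dA.

Here P = -12y^5, Q = 0, so

    ∂Q/∂x = 0,    ∂P/∂y = -60y^4,
    ∂Q/∂x - ∂P/∂y = 60y^4.

D is the region x^2 + y^2 ≤ 16. Evaluating the double integral:

In polar coordinates (x = r cos θ, y = r sin θ, dA = r dr dθ) the integrand becomes 60r^4sin(θ)^4, so

    ∬_D (60y^4) dA = ∫_0^{2π} ∫_0^{4} (60r^4sin(θ)^4) · r dr dθ.

Inner (r from 0 to 4): 40960sin(θ)^4.
Outer (θ from 0 to 2π): 30720π.

Therefore ∮_C P dx + Q dy = 30720π.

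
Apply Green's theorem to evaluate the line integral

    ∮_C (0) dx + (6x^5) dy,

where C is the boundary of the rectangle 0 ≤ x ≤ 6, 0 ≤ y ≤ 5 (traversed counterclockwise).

Green's theorem converts the closed line integral into a double integral over the enclosed region D:

    ∮_C P dx + Q dy = ∬_D (∂Q/∂x - ∂P/∂y) dA.

Here P = 0, Q = 6x^5, so

    ∂Q/∂x = 30x^4,    ∂P/∂y = 0,
    ∂Q/∂x - ∂P/∂y = 30x^4.

D is the region 0 ≤ x ≤ 6, 0 ≤ y ≤ 5. Evaluating the double integral:

    ∬_D (30x^4) dA = ∫_0^{6} ∫_0^{5} (30x^4) dy dx.

Inner (y from 0 to 5): 150x^4.
Outer (x from 0 to 6): 233280.

Therefore ∮_C P dx + Q dy = 233280.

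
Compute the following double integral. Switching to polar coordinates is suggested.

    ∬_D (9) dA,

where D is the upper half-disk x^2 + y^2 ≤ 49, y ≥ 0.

The region D is 0 ≤ r ≤ 7, 0 ≤ θ ≤ π in polar coordinates, where x = r cos(θ), y = r sin(θ), and dA = r dr dθ.

Under the substitution, the integrand becomes 9, so

    ∬_D (9) dA = ∫_{0}^{π} ∫_{0}^{7} (9) · r dr dθ.

Inner integral (in r): ∫_{0}^{7} (9) · r dr = 441/2.

Outer integral (in θ): ∫_{0}^{π} (441/2) dθ = 441π/2.

Therefore ∬_D (9) dA = 441π/2.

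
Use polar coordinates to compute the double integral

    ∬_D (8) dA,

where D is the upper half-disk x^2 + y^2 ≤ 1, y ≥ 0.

The region D is 0 ≤ r ≤ 1, 0 ≤ θ ≤ π in polar coordinates, where x = r cos(θ), y = r sin(θ), and dA = r dr dθ.

Under the substitution, the integrand becomes 8, so

    ∬_D (8) dA = ∫_{0}^{π} ∫_{0}^{1} (8) · r dr dθ.

Inner integral (in r): ∫_{0}^{1} (8) · r dr = 4.

Outer integral (in θ): ∫_{0}^{π} (4) dθ = 4π.

Therefore ∬_D (8) dA = 4π.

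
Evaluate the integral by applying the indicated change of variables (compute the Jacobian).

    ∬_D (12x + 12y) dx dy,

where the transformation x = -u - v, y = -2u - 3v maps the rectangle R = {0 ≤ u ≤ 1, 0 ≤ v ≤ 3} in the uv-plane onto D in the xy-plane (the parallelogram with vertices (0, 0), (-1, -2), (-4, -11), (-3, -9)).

Compute the Jacobian determinant of (x, y) with respect to (u, v):

    ∂(x,y)/∂(u,v) = | -1  -1 | = (-1)(-3) - (-1)(-2) = 1.
                   | -2  -3 |

Its absolute value is |J| = 1 (the area scaling factor).

Substituting x = -u - v, y = -2u - 3v into the integrand,

    12x + 12y → -36u - 48v,

so the integral becomes

    ∬_R (-36u - 48v) · |J| du dv = ∫_0^1 ∫_0^3 (-36u - 48v) dv du.

Inner (v): -108u - 216.
Outer (u): -270.

Therefore ∬_D (12x + 12y) dx dy = -270.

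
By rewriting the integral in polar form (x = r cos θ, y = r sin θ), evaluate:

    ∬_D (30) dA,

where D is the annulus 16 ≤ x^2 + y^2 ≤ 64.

The region D is 4 ≤ r ≤ 8, 0 ≤ θ ≤ 2π in polar coordinates, where x = r cos(θ), y = r sin(θ), and dA = r dr dθ.

Under the substitution, the integrand becomes 30, so

    ∬_D (30) dA = ∫_{0}^{2π} ∫_{4}^{8} (30) · r dr dθ.

Inner integral (in r): ∫_{4}^{8} (30) · r dr = 720.

Outer integral (in θ): ∫_{0}^{2π} (720) dθ = 1440π.

Therefore ∬_D (30) dA = 1440π.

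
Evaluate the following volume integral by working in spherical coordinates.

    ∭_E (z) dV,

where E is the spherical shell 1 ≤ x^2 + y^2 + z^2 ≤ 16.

In spherical coordinates, x = ρ sin(φ) cos(θ), y = ρ sin(φ) sin(θ), z = ρ cos(φ), and dV = ρ^2 sin(φ) dρ dφ dθ.

The integrand becomes ρ cos(φ), so

    ∭_E (z) dV = ∫_{0}^{2π} ∫_{0}^{π} ∫_{1}^{4} (ρ cos(φ)) · ρ^2 sin(φ) dρ dφ dθ.

Inner (ρ): 255sin(2φ)/8.
Middle (φ): 0.
Outer (θ): 0.

Therefore the triple integral equals 0.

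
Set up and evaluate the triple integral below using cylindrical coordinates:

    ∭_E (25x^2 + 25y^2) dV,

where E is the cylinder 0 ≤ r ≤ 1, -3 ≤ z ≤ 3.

In cylindrical coordinates, x = r cos(θ), y = r sin(θ), z = z, and dV = r dr dθ dz.

The integrand becomes 25r^2, so

    ∭_E (25x^2 + 25y^2) dV = ∫_{0}^{2π} ∫_{0}^{1} ∫_{-3}^{3} (25r^2) · r dz dr dθ.

Inner (z): 150r^3.
Middle (r from 0 to 1): 75/2.
Outer (θ): 75π.

Therefore the triple integral equals 75π.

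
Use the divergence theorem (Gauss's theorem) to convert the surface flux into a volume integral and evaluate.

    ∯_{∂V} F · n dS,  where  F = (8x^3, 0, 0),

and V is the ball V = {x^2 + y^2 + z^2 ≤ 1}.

By the divergence theorem,

    ∯_{∂V} F · n dS = ∭_V (∇ · F) dV.

Compute the divergence:
    ∇ · F = ∂F_x/∂x + ∂F_y/∂y + ∂F_z/∂z = 24x^2 + 0 + 0 = 24x^2.

In spherical coordinates, x = ρ sin(φ) cos(θ), y = ρ sin(φ) sin(θ), z = ρ cos(φ), dV = ρ^2 sin(φ) dρ dφ dθ, with 0 ≤ ρ ≤ 1, 0 ≤ φ ≤ π, 0 ≤ θ ≤ 2π.

The integrand, after substitution and multiplying by the volume element, becomes (24ρ^2sin(φ)^2cos(θ)^2) · ρ^2 sin(φ), so

    ∭_V (∇·F) dV = ∫_0^{2π} ∫_0^{π} ∫_0^{1} (24ρ^2sin(φ)^2cos(θ)^2) · ρ^2 sin(φ) dρ dφ dθ.

Inner (ρ from 0 to 1): 24sin(φ)^3cos(θ)^2/5.
Middle (φ from 0 to π): 32cos(θ)^2/5.
Outer (θ from 0 to 2π): 32π/5.

Therefore ∯_{∂V} F · n dS = 32π/5.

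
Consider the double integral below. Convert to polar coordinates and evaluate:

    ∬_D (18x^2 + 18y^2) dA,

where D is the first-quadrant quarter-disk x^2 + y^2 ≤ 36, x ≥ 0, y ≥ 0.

The region D is 0 ≤ r ≤ 6, 0 ≤ θ ≤ π/2 in polar coordinates, where x = r cos(θ), y = r sin(θ), and dA = r dr dθ.

Under the substitution, the integrand becomes 18r^2, so

    ∬_D (18x^2 + 18y^2) dA = ∫_{0}^{π/2} ∫_{0}^{6} (18r^2) · r dr dθ.

Inner integral (in r): ∫_{0}^{6} (18r^2) · r dr = 5832.

Outer integral (in θ): ∫_{0}^{π/2} (5832) dθ = 2916π.

Therefore ∬_D (18x^2 + 18y^2) dA = 2916π.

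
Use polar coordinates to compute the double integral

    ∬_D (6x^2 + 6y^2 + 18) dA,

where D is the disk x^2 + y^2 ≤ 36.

The region D is 0 ≤ r ≤ 6, 0 ≤ θ ≤ 2π in polar coordinates, where x = r cos(θ), y = r sin(θ), and dA = r dr dθ.

Under the substitution, the integrand becomes 6r^2 + 18, so

    ∬_D (6x^2 + 6y^2 + 18) dA = ∫_{0}^{2π} ∫_{0}^{6} (6r^2 + 18) · r dr dθ.

Inner integral (in r): ∫_{0}^{6} (6r^2 + 18) · r dr = 2268.

Outer integral (in θ): ∫_{0}^{2π} (2268) dθ = 4536π.

Therefore ∬_D (6x^2 + 6y^2 + 18) dA = 4536π.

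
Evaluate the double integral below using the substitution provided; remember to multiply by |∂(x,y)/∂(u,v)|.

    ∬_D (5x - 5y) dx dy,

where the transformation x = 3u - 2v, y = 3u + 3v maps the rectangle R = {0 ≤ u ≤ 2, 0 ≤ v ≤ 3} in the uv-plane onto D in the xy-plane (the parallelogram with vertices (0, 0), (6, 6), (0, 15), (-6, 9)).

Compute the Jacobian determinant of (x, y) with respect to (u, v):

    ∂(x,y)/∂(u,v) = | 3  -2 | = (3)(3) - (-2)(3) = 15.
                   | 3  3 |

Its absolute value is |J| = 15 (the area scaling factor).

Substituting x = 3u - 2v, y = 3u + 3v into the integrand,

    5x - 5y → -25v,

so the integral becomes

    ∬_R (-25v) · |J| du dv = ∫_0^2 ∫_0^3 (-375v) dv du.

Inner (v): -3375/2.
Outer (u): -3375.

Therefore ∬_D (5x - 5y) dx dy = -3375.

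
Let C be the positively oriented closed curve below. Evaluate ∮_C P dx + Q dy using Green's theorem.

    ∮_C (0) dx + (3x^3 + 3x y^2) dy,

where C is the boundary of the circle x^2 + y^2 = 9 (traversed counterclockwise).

Green's theorem converts the closed line integral into a double integral over the enclosed region D:

    ∮_C P dx + Q dy = ∬_D (∂Q/∂x - ∂P/∂y) dA.

Here P = 0, Q = 3x^3 + 3x y^2, so

    ∂Q/∂x = 9x^2 + 3y^2,    ∂P/∂y = 0,
    ∂Q/∂x - ∂P/∂y = 9x^2 + 3y^2.

D is the region x^2 + y^2 ≤ 9. Evaluating the double integral:

In polar coordinates (x = r cos θ, y = r sin θ, dA = r dr dθ) the integrand becomes 3r^2(cos(2θ) + 2), so

    ∬_D (9x^2 + 3y^2) dA = ∫_0^{2π} ∫_0^{3} (3r^2(cos(2θ) + 2)) · r dr dθ.

Inner (r from 0 to 3): 243cos(2θ)/4 + 243/2.
Outer (θ from 0 to 2π): 243π.

Therefore ∮_C P dx + Q dy = 243π.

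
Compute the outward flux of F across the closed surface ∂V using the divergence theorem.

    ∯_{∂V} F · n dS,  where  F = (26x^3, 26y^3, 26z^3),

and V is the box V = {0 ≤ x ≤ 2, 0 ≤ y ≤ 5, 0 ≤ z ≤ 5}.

By the divergence theorem,

    ∯_{∂V} F · n dS = ∭_V (∇ · F) dV.

Compute the divergence:
    ∇ · F = ∂F_x/∂x + ∂F_y/∂y + ∂F_z/∂z = 78x^2 + 78y^2 + 78z^2.

V is a rectangular box, so dV = dx dy dz with 0 ≤ x ≤ 2, 0 ≤ y ≤ 5, 0 ≤ z ≤ 5.

Integrate (78x^2 + 78y^2 + 78z^2) over V as an iterated integral:

    ∭_V (∇·F) dV = ∫_0^{2} ∫_0^{5} ∫_0^{5} (78x^2 + 78y^2 + 78z^2) dz dy dx.

Inner (z from 0 to 5): 390x^2 + 390y^2 + 3250.
Middle (y from 0 to 5): 1950x^2 + 32500.
Outer (x from 0 to 2): 70200.

Therefore ∯_{∂V} F · n dS = 70200.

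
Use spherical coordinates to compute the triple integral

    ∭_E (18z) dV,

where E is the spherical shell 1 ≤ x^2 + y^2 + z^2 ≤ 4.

In spherical coordinates, x = ρ sin(φ) cos(θ), y = ρ sin(φ) sin(θ), z = ρ cos(φ), and dV = ρ^2 sin(φ) dρ dφ dθ.

The integrand becomes 18ρ cos(φ), so

    ∭_E (18z) dV = ∫_{0}^{2π} ∫_{0}^{π} ∫_{1}^{2} (18ρ cos(φ)) · ρ^2 sin(φ) dρ dφ dθ.

Inner (ρ): 135sin(2φ)/4.
Middle (φ): 0.
Outer (θ): 0.

Therefore the triple integral equals 0.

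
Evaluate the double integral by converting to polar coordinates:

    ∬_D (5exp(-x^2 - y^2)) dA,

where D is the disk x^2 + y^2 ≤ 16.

The region D is 0 ≤ r ≤ 4, 0 ≤ θ ≤ 2π in polar coordinates, where x = r cos(θ), y = r sin(θ), and dA = r dr dθ.

Under the substitution, the integrand becomes 5exp(-r^2), so

    ∬_D (5exp(-x^2 - y^2)) dA = ∫_{0}^{2π} ∫_{0}^{4} (5exp(-r^2)) · r dr dθ.

Inner integral (in r): ∫_{0}^{4} (5exp(-r^2)) · r dr = 5/2 - 5exp(-16)/2.

Outer integral (in θ): ∫_{0}^{2π} (5/2 - 5exp(-16)/2) dθ = -5π exp(-16) + 5π.

Therefore ∬_D (5exp(-x^2 - y^2)) dA = -5π exp(-16) + 5π.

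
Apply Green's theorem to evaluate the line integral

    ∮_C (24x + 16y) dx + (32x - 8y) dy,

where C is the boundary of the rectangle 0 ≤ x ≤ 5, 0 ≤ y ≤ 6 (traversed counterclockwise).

Green's theorem converts the closed line integral into a double integral over the enclosed region D:

    ∮_C P dx + Q dy = ∬_D (∂Q/∂x - ∂P/∂y) dA.

Here P = 24x + 16y, Q = 32x - 8y, so

    ∂Q/∂x = 32,    ∂P/∂y = 16,
    ∂Q/∂x - ∂P/∂y = 16.

D is the region 0 ≤ x ≤ 5, 0 ≤ y ≤ 6. Evaluating the double integral:

    ∬_D (16) dA = ∫_0^{5} ∫_0^{6} (16) dy dx.

Inner (y from 0 to 6): 96.
Outer (x from 0 to 5): 480.

Therefore ∮_C P dx + Q dy = 480.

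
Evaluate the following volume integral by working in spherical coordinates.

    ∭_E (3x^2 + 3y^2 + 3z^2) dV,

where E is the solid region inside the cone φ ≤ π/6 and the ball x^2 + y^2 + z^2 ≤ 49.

In spherical coordinates, x = ρ sin(φ) cos(θ), y = ρ sin(φ) sin(θ), z = ρ cos(φ), and dV = ρ^2 sin(φ) dρ dφ dθ.

The integrand becomes 3ρ^2, so

    ∭_E (3x^2 + 3y^2 + 3z^2) dV = ∫_{0}^{2π} ∫_{0}^{π/6} ∫_{0}^{7} (3ρ^2) · ρ^2 sin(φ) dρ dφ dθ.

Inner (ρ): 50421sin(φ)/5.
Middle (φ): 50421/5 - 50421sqrt(3)/10.
Outer (θ): 50421π (2 - sqrt(3))/5.

Therefore the triple integral equals 50421π (2 - sqrt(3))/5.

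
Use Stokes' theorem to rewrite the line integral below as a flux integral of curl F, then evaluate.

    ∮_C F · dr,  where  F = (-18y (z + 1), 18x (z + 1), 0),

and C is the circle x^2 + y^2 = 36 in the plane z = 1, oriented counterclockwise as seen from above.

Let S be the flat disk x^2 + y^2 ≤ 36 in the plane z = 1, with upward unit normal n̂ = ẑ. By Stokes' theorem,

    ∮_C F · dr = ∬_S (∇ × F) · n̂ dS = ∬_D (curl F)_z dA,

where D is the disk x^2 + y^2 ≤ 36.

Compute the curl of F = (-18y (z + 1), 18x (z + 1), 0):
    (∇ × F)_x = ∂F_z/∂y - ∂F_y/∂z = -18x,
    (∇ × F)_y = ∂F_x/∂z - ∂F_z/∂x = -18y,
    (∇ × F)_z = ∂F_y/∂x - ∂F_x/∂y = 36z + 36.

On z = 1, (curl F)_z = 72.

Convert to polar (x = r cos θ, y = r sin θ, dA = r dr dθ); the integrand becomes 72, so

    ∬_D (curl F)_z dA = ∫_0^{2π} ∫_0^{6} (72) · r dr dθ.

Inner (r from 0 to 6): 1296.
Outer (θ from 0 to 2π): 2592π.

Therefore ∮_C F · dr = 2592π.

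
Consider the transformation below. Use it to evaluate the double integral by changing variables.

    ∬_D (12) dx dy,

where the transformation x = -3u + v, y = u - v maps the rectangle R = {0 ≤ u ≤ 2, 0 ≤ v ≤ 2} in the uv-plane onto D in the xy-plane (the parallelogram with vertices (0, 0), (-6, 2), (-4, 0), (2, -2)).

Compute the Jacobian determinant of (x, y) with respect to (u, v):

    ∂(x,y)/∂(u,v) = | -3  1 | = (-3)(-1) - (1)(1) = 2.
                   | 1  -1 |

Its absolute value is |J| = 2 (the area scaling factor).

Substituting x = -3u + v, y = u - v into the integrand,

    12 → 12,

so the integral becomes

    ∬_R (12) · |J| du dv = ∫_0^2 ∫_0^2 (24) dv du.

Inner (v): 48.
Outer (u): 96.

Therefore ∬_D (12) dx dy = 96.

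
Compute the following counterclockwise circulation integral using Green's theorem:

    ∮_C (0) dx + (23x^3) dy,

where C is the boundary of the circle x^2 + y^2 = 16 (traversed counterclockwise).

Green's theorem converts the closed line integral into a double integral over the enclosed region D:

    ∮_C P dx + Q dy = ∬_D (∂Q/∂x - ∂P/∂y) dA.

Here P = 0, Q = 23x^3, so

    ∂Q/∂x = 69x^2,    ∂P/∂y = 0,
    ∂Q/∂x - ∂P/∂y = 69x^2.

D is the region x^2 + y^2 ≤ 16. Evaluating the double integral:

In polar coordinates (x = r cos θ, y = r sin θ, dA = r dr dθ) the integrand becomes 69r^2cos(θ)^2, so

    ∬_D (69x^2) dA = ∫_0^{2π} ∫_0^{4} (69r^2cos(θ)^2) · r dr dθ.

Inner (r from 0 to 4): 4416cos(θ)^2.
Outer (θ from 0 to 2π): 4416π.

Therefore ∮_C P dx + Q dy = 4416π.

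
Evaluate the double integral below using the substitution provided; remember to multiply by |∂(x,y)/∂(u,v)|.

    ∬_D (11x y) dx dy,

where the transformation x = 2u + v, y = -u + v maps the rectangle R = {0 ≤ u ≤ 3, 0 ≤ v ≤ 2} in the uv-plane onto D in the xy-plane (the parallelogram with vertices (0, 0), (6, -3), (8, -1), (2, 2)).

Compute the Jacobian determinant of (x, y) with respect to (u, v):

    ∂(x,y)/∂(u,v) = | 2  1 | = (2)(1) - (1)(-1) = 3.
                   | -1  1 |

Its absolute value is |J| = 3 (the area scaling factor).

Substituting x = 2u + v, y = -u + v into the integrand,

    11x y → -22u^2 + 11u v + 11v^2,

so the integral becomes

    ∬_R (-22u^2 + 11u v + 11v^2) · |J| du dv = ∫_0^3 ∫_0^2 (-66u^2 + 33u v + 33v^2) dv du.

Inner (v): -132u^2 + 66u + 88.
Outer (u): -627.

Therefore ∬_D (11x y) dx dy = -627.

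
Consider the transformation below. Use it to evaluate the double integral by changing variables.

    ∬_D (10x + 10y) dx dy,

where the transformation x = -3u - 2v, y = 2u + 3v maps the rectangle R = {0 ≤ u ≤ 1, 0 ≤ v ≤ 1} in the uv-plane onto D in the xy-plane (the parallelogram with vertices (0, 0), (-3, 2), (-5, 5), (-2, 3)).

Compute the Jacobian determinant of (x, y) with respect to (u, v):

    ∂(x,y)/∂(u,v) = | -3  -2 | = (-3)(3) - (-2)(2) = -5.
                   | 2  3 |

Its absolute value is |J| = 5 (the area scaling factor).

Substituting x = -3u - 2v, y = 2u + 3v into the integrand,

    10x + 10y → -10u + 10v,

so the integral becomes

    ∬_R (-10u + 10v) · |J| du dv = ∫_0^1 ∫_0^1 (-50u + 50v) dv du.

Inner (v): 25 - 50u.
Outer (u): 0.

Therefore ∬_D (10x + 10y) dx dy = 0.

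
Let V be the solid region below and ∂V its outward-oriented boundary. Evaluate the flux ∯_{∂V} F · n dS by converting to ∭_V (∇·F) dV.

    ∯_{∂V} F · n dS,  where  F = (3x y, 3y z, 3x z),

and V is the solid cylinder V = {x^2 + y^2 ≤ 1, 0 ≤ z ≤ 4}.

By the divergence theorem,

    ∯_{∂V} F · n dS = ∭_V (∇ · F) dV.

Compute the divergence:
    ∇ · F = ∂F_x/∂x + ∂F_y/∂y + ∂F_z/∂z = 3y + 3z + 3x = 3x + 3y + 3z.

In cylindrical coordinates, x = r cos(θ), y = r sin(θ), z = z, dV = r dr dθ dz, with 0 ≤ r ≤ 1, 0 ≤ θ ≤ 2π, 0 ≤ z ≤ 4.

The integrand, after substitution and multiplying by the volume element, becomes (3sqrt(2)r sin(θ + π/4) + 3z) · r, so

    ∭_V (∇·F) dV = ∫_0^{2π} ∫_0^{1} ∫_0^{4} (3sqrt(2)r sin(θ + π/4) + 3z) · r dz dr dθ.

Inner (z from 0 to 4): 12r (sqrt(2)r sin(θ + π/4) + 2).
Middle (r from 0 to 1): 4sqrt(2)sin(θ + π/4) + 12.
Outer (θ from 0 to 2π): 24π.

Therefore ∯_{∂V} F · n dS = 24π.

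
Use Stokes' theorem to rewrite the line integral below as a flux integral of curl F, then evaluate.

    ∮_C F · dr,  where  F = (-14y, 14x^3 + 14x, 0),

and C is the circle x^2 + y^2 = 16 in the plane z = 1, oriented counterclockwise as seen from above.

Let S be the flat disk x^2 + y^2 ≤ 16 in the plane z = 1, with upward unit normal n̂ = ẑ. By Stokes' theorem,

    ∮_C F · dr = ∬_S (∇ × F) · n̂ dS = ∬_D (curl F)_z dA,

where D is the disk x^2 + y^2 ≤ 16.

Compute the curl of F = (-14y, 14x^3 + 14x, 0):
    (∇ × F)_x = ∂F_z/∂y - ∂F_y/∂z = 0,
    (∇ × F)_y = ∂F_x/∂z - ∂F_z/∂x = 0,
    (∇ × F)_z = ∂F_y/∂x - ∂F_x/∂y = 42x^2 + 28.

On z = 1, (curl F)_z = 42x^2 + 28.

Convert to polar (x = r cos θ, y = r sin θ, dA = r dr dθ); the integrand becomes 42r^2cos(θ)^2 + 28, so

    ∬_D (curl F)_z dA = ∫_0^{2π} ∫_0^{4} (42r^2cos(θ)^2 + 28) · r dr dθ.

Inner (r from 0 to 4): 2688cos(θ)^2 + 224.
Outer (θ from 0 to 2π): 3136π.

Therefore ∮_C F · dr = 3136π.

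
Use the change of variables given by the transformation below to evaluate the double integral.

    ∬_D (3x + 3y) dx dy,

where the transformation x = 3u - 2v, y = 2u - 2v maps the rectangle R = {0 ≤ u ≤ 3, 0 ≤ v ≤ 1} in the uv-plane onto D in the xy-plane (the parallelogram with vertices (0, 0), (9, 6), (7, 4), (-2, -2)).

Compute the Jacobian determinant of (x, y) with respect to (u, v):

    ∂(x,y)/∂(u,v) = | 3  -2 | = (3)(-2) - (-2)(2) = -2.
                   | 2  -2 |

Its absolute value is |J| = 2 (the area scaling factor).

Substituting x = 3u - 2v, y = 2u - 2v into the integrand,

    3x + 3y → 15u - 12v,

so the integral becomes

    ∬_R (15u - 12v) · |J| du dv = ∫_0^3 ∫_0^1 (30u - 24v) dv du.

Inner (v): 30u - 12.
Outer (u): 99.

Therefore ∬_D (3x + 3y) dx dy = 99.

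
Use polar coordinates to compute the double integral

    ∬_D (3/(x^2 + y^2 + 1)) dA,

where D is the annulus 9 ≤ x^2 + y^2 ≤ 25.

The region D is 3 ≤ r ≤ 5, 0 ≤ θ ≤ 2π in polar coordinates, where x = r cos(θ), y = r sin(θ), and dA = r dr dθ.

Under the substitution, the integrand becomes 3/(r^2 + 1), so

    ∬_D (3/(x^2 + y^2 + 1)) dA = ∫_{0}^{2π} ∫_{3}^{5} (3/(r^2 + 1)) · r dr dθ.

Inner integral (in r): ∫_{3}^{5} (3/(r^2 + 1)) · r dr = log(13sqrt(65)/25).

Outer integral (in θ): ∫_{0}^{2π} (log(13sqrt(65)/25)) dθ = log((13sqrt(65)/25)^(2π)).

Therefore ∬_D (3/(x^2 + y^2 + 1)) dA = log((13sqrt(65)/25)^(2π)).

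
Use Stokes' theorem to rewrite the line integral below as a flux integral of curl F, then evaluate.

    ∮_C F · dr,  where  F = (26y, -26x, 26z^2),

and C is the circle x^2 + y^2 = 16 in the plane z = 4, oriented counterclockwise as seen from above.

Let S be the flat disk x^2 + y^2 ≤ 16 in the plane z = 4, with upward unit normal n̂ = ẑ. By Stokes' theorem,

    ∮_C F · dr = ∬_S (∇ × F) · n̂ dS = ∬_D (curl F)_z dA,

where D is the disk x^2 + y^2 ≤ 16.

Compute the curl of F = (26y, -26x, 26z^2):
    (∇ × F)_x = ∂F_z/∂y - ∂F_y/∂z = 0,
    (∇ × F)_y = ∂F_x/∂z - ∂F_z/∂x = 0,
    (∇ × F)_z = ∂F_y/∂x - ∂F_x/∂y = -52.

On z = 4, (curl F)_z = -52.

Convert to polar (x = r cos θ, y = r sin θ, dA = r dr dθ); the integrand becomes -52, so

    ∬_D (curl F)_z dA = ∫_0^{2π} ∫_0^{4} (-52) · r dr dθ.

Inner (r from 0 to 4): -416.
Outer (θ from 0 to 2π): -832π.

Therefore ∮_C F · dr = -832π.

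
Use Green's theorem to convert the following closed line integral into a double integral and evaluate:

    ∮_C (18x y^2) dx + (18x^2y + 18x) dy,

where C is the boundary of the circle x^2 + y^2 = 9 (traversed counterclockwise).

Green's theorem converts the closed line integral into a double integral over the enclosed region D:

    ∮_C P dx + Q dy = ∬_D (∂Q/∂x - ∂P/∂y) dA.

Here P = 18x y^2, Q = 18x^2y + 18x, so

    ∂Q/∂x = 36x y + 18,    ∂P/∂y = 36x y,
    ∂Q/∂x - ∂P/∂y = 18.

D is the region x^2 + y^2 ≤ 9. Evaluating the double integral:

In polar coordinates (x = r cos θ, y = r sin θ, dA = r dr dθ) the integrand becomes 18, so

    ∬_D (18) dA = ∫_0^{2π} ∫_0^{3} (18) · r dr dθ.

Inner (r from 0 to 3): 81.
Outer (θ from 0 to 2π): 162π.

Therefore ∮_C P dx + Q dy = 162π.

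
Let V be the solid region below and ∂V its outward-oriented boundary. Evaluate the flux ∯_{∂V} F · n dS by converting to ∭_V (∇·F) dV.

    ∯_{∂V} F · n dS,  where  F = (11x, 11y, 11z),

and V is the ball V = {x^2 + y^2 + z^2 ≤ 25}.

By the divergence theorem,

    ∯_{∂V} F · n dS = ∭_V (∇ · F) dV.

Compute the divergence:
    ∇ · F = ∂F_x/∂x + ∂F_y/∂y + ∂F_z/∂z = 11 + 11 + 11 = 33.

In spherical coordinates, x = ρ sin(φ) cos(θ), y = ρ sin(φ) sin(θ), z = ρ cos(φ), dV = ρ^2 sin(φ) dρ dφ dθ, with 0 ≤ ρ ≤ 5, 0 ≤ φ ≤ π, 0 ≤ θ ≤ 2π.

The integrand, after substitution and multiplying by the volume element, becomes (33) · ρ^2 sin(φ), so

    ∭_V (∇·F) dV = ∫_0^{2π} ∫_0^{π} ∫_0^{5} (33) · ρ^2 sin(φ) dρ dφ dθ.

Inner (ρ from 0 to 5): 1375sin(φ).
Middle (φ from 0 to π): 2750.
Outer (θ from 0 to 2π): 5500π.

Therefore ∯_{∂V} F · n dS = 5500π.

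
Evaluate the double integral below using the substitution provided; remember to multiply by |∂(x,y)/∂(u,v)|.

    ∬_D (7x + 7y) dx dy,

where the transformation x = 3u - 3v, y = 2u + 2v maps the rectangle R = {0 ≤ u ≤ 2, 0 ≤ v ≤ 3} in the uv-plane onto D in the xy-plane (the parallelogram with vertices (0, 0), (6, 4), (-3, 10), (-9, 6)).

Compute the Jacobian determinant of (x, y) with respect to (u, v):

    ∂(x,y)/∂(u,v) = | 3  -3 | = (3)(2) - (-3)(2) = 12.
                   | 2  2 |

Its absolute value is |J| = 12 (the area scaling factor).

Substituting x = 3u - 3v, y = 2u + 2v into the integrand,

    7x + 7y → 35u - 7v,

so the integral becomes

    ∬_R (35u - 7v) · |J| du dv = ∫_0^2 ∫_0^3 (420u - 84v) dv du.

Inner (v): 1260u - 378.
Outer (u): 1764.

Therefore ∬_D (7x + 7y) dx dy = 1764.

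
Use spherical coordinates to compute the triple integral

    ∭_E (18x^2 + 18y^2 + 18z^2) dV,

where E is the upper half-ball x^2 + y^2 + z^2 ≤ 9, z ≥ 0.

In spherical coordinates, x = ρ sin(φ) cos(θ), y = ρ sin(φ) sin(θ), z = ρ cos(φ), and dV = ρ^2 sin(φ) dρ dφ dθ.

The integrand becomes 18ρ^2, so

    ∭_E (18x^2 + 18y^2 + 18z^2) dV = ∫_{0}^{2π} ∫_{0}^{π/2} ∫_{0}^{3} (18ρ^2) · ρ^2 sin(φ) dρ dφ dθ.

Inner (ρ): 4374sin(φ)/5.
Middle (φ): 4374/5.
Outer (θ): 8748π/5.

Therefore the triple integral equals 8748π/5.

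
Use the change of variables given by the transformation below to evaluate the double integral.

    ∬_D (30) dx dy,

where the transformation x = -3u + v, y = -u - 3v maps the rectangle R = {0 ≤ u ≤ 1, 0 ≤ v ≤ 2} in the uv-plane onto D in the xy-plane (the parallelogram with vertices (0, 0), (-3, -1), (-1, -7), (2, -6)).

Compute the Jacobian determinant of (x, y) with respect to (u, v):

    ∂(x,y)/∂(u,v) = | -3  1 | = (-3)(-3) - (1)(-1) = 10.
                   | -1  -3 |

Its absolute value is |J| = 10 (the area scaling factor).

Substituting x = -3u + v, y = -u - 3v into the integrand,

    30 → 30,

so the integral becomes

    ∬_R (30) · |J| du dv = ∫_0^1 ∫_0^2 (300) dv du.

Inner (v): 600.
Outer (u): 600.

Therefore ∬_D (30) dx dy = 600.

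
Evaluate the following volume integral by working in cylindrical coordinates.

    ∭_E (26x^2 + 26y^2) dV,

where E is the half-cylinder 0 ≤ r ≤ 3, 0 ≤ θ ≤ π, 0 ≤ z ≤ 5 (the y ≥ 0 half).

In cylindrical coordinates, x = r cos(θ), y = r sin(θ), z = z, and dV = r dr dθ dz.

The integrand becomes 26r^2, so

    ∭_E (26x^2 + 26y^2) dV = ∫_{0}^{π} ∫_{0}^{3} ∫_{0}^{5} (26r^2) · r dz dr dθ.

Inner (z): 130r^3.
Middle (r from 0 to 3): 5265/2.
Outer (θ): 5265π/2.

Therefore the triple integral equals 5265π/2.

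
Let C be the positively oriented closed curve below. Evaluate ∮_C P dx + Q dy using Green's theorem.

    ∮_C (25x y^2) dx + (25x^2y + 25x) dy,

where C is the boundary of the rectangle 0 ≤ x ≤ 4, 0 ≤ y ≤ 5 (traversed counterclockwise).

Green's theorem converts the closed line integral into a double integral over the enclosed region D:

    ∮_C P dx + Q dy = ∬_D (∂Q/∂x - ∂P/∂y) dA.

Here P = 25x y^2, Q = 25x^2y + 25x, so

    ∂Q/∂x = 50x y + 25,    ∂P/∂y = 50x y,
    ∂Q/∂x - ∂P/∂y = 25.

D is the region 0 ≤ x ≤ 4, 0 ≤ y ≤ 5. Evaluating the double integral:

    ∬_D (25) dA = ∫_0^{4} ∫_0^{5} (25) dy dx.

Inner (y from 0 to 5): 125.
Outer (x from 0 to 4): 500.

Therefore ∮_C P dx + Q dy = 500.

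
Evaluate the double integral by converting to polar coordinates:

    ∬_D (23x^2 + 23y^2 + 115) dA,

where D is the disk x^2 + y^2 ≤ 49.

The region D is 0 ≤ r ≤ 7, 0 ≤ θ ≤ 2π in polar coordinates, where x = r cos(θ), y = r sin(θ), and dA = r dr dθ.

Under the substitution, the integrand becomes 23r^2 + 115, so

    ∬_D (23x^2 + 23y^2 + 115) dA = ∫_{0}^{2π} ∫_{0}^{7} (23r^2 + 115) · r dr dθ.

Inner integral (in r): ∫_{0}^{7} (23r^2 + 115) · r dr = 66493/4.

Outer integral (in θ): ∫_{0}^{2π} (66493/4) dθ = 66493π/2.

Therefore ∬_D (23x^2 + 23y^2 + 115) dA = 66493π/2.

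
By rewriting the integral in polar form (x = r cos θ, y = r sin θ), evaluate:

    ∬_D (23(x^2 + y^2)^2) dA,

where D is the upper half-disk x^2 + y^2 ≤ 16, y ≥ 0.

The region D is 0 ≤ r ≤ 4, 0 ≤ θ ≤ π in polar coordinates, where x = r cos(θ), y = r sin(θ), and dA = r dr dθ.

Under the substitution, the integrand becomes 23r^4, so

    ∬_D (23(x^2 + y^2)^2) dA = ∫_{0}^{π} ∫_{0}^{4} (23r^4) · r dr dθ.

Inner integral (in r): ∫_{0}^{4} (23r^4) · r dr = 47104/3.

Outer integral (in θ): ∫_{0}^{π} (47104/3) dθ = 47104π/3.

Therefore ∬_D (23(x^2 + y^2)^2) dA = 47104π/3.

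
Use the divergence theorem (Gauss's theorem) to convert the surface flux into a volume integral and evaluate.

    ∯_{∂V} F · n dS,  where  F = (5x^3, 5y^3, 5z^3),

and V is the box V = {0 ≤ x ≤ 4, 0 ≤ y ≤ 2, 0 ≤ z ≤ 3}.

By the divergence theorem,

    ∯_{∂V} F · n dS = ∭_V (∇ · F) dV.

Compute the divergence:
    ∇ · F = ∂F_x/∂x + ∂F_y/∂y + ∂F_z/∂z = 15x^2 + 15y^2 + 15z^2.

V is a rectangular box, so dV = dx dy dz with 0 ≤ x ≤ 4, 0 ≤ y ≤ 2, 0 ≤ z ≤ 3.

Integrate (15x^2 + 15y^2 + 15z^2) over V as an iterated integral:

    ∭_V (∇·F) dV = ∫_0^{4} ∫_0^{2} ∫_0^{3} (15x^2 + 15y^2 + 15z^2) dz dy dx.

Inner (z from 0 to 3): 45x^2 + 45y^2 + 135.
Middle (y from 0 to 2): 90x^2 + 390.
Outer (x from 0 to 4): 3480.

Therefore ∯_{∂V} F · n dS = 3480.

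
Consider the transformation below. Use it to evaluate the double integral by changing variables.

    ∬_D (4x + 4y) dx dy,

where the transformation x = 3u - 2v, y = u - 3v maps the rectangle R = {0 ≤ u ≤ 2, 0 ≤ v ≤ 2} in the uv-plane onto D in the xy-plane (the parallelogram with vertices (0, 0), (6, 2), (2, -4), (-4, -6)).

Compute the Jacobian determinant of (x, y) with respect to (u, v):

    ∂(x,y)/∂(u,v) = | 3  -2 | = (3)(-3) - (-2)(1) = -7.
                   | 1  -3 |

Its absolute value is |J| = 7 (the area scaling factor).

Substituting x = 3u - 2v, y = u - 3v into the integrand,

    4x + 4y → 16u - 20v,

so the integral becomes

    ∬_R (16u - 20v) · |J| du dv = ∫_0^2 ∫_0^2 (112u - 140v) dv du.

Inner (v): 224u - 280.
Outer (u): -112.

Therefore ∬_D (4x + 4y) dx dy = -112.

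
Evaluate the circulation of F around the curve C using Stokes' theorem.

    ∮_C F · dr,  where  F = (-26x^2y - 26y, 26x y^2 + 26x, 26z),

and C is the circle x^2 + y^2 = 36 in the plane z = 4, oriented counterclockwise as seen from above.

Let S be the flat disk x^2 + y^2 ≤ 36 in the plane z = 4, with upward unit normal n̂ = ẑ. By Stokes' theorem,

    ∮_C F · dr = ∬_S (∇ × F) · n̂ dS = ∬_D (curl F)_z dA,

where D is the disk x^2 + y^2 ≤ 36.

Compute the curl of F = (-26x^2y - 26y, 26x y^2 + 26x, 26z):
    (∇ × F)_x = ∂F_z/∂y - ∂F_y/∂z = 0,
    (∇ × F)_y = ∂F_x/∂z - ∂F_z/∂x = 0,
    (∇ × F)_z = ∂F_y/∂x - ∂F_x/∂y = 26x^2 + 26y^2 + 52.

On z = 4, (curl F)_z = 26x^2 + 26y^2 + 52.

Convert to polar (x = r cos θ, y = r sin θ, dA = r dr dθ); the integrand becomes 26r^2 + 52, so

    ∬_D (curl F)_z dA = ∫_0^{2π} ∫_0^{6} (26r^2 + 52) · r dr dθ.

Inner (r from 0 to 6): 9360.
Outer (θ from 0 to 2π): 18720π.

Therefore ∮_C F · dr = 18720π.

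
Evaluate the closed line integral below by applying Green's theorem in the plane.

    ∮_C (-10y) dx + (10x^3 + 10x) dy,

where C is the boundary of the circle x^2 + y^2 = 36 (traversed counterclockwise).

Green's theorem converts the closed line integral into a double integral over the enclosed region D:

    ∮_C P dx + Q dy = ∬_D (∂Q/∂x - ∂P/∂y) dA.

Here P = -10y, Q = 10x^3 + 10x, so

    ∂Q/∂x = 30x^2 + 10,    ∂P/∂y = -10,
    ∂Q/∂x - ∂P/∂y = 30x^2 + 20.

D is the region x^2 + y^2 ≤ 36. Evaluating the double integral:

In polar coordinates (x = r cos θ, y = r sin θ, dA = r dr dθ) the integrand becomes 30r^2cos(θ)^2 + 20, so

    ∬_D (30x^2 + 20) dA = ∫_0^{2π} ∫_0^{6} (30r^2cos(θ)^2 + 20) · r dr dθ.

Inner (r from 0 to 6): 9720cos(θ)^2 + 360.
Outer (θ from 0 to 2π): 10440π.

Therefore ∮_C P dx + Q dy = 10440π.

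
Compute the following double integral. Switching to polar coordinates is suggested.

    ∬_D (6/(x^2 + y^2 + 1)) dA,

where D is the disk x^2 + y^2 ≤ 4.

The region D is 0 ≤ r ≤ 2, 0 ≤ θ ≤ 2π in polar coordinates, where x = r cos(θ), y = r sin(θ), and dA = r dr dθ.

Under the substitution, the integrand becomes 6/(r^2 + 1), so

    ∬_D (6/(x^2 + y^2 + 1)) dA = ∫_{0}^{2π} ∫_{0}^{2} (6/(r^2 + 1)) · r dr dθ.

Inner integral (in r): ∫_{0}^{2} (6/(r^2 + 1)) · r dr = log(125).

Outer integral (in θ): ∫_{0}^{2π} (log(125)) dθ = 6π log(5).

Therefore ∬_D (6/(x^2 + y^2 + 1)) dA = 6π log(5).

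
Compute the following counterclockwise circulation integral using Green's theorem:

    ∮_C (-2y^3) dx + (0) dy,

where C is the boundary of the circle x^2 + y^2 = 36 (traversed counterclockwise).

Green's theorem converts the closed line integral into a double integral over the enclosed region D:

    ∮_C P dx + Q dy = ∬_D (∂Q/∂x - ∂P/∂y) dA.

Here P = -2y^3, Q = 0, so

    ∂Q/∂x = 0,    ∂P/∂y = -6y^2,
    ∂Q/∂x - ∂P/∂y = 6y^2.

D is the region x^2 + y^2 ≤ 36. Evaluating the double integral:

In polar coordinates (x = r cos θ, y = r sin θ, dA = r dr dθ) the integrand becomes 6r^2sin(θ)^2, so

    ∬_D (6y^2) dA = ∫_0^{2π} ∫_0^{6} (6r^2sin(θ)^2) · r dr dθ.

Inner (r from 0 to 6): 1944sin(θ)^2.
Outer (θ from 0 to 2π): 1944π.

Therefore ∮_C P dx + Q dy = 1944π.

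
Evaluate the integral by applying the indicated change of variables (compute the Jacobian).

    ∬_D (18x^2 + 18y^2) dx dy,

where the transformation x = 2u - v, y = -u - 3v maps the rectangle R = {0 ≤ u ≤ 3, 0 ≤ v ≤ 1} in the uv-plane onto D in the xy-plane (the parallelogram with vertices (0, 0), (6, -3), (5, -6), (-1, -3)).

Compute the Jacobian determinant of (x, y) with respect to (u, v):

    ∂(x,y)/∂(u,v) = | 2  -1 | = (2)(-3) - (-1)(-1) = -7.
                   | -1  -3 |

Its absolute value is |J| = 7 (the area scaling factor).

Substituting x = 2u - v, y = -u - 3v into the integrand,

    18x^2 + 18y^2 → 90u^2 + 36u v + 180v^2,

so the integral becomes

    ∬_R (90u^2 + 36u v + 180v^2) · |J| du dv = ∫_0^3 ∫_0^1 (630u^2 + 252u v + 1260v^2) dv du.

Inner (v): 630u^2 + 126u + 420.
Outer (u): 7497.

Therefore ∬_D (18x^2 + 18y^2) dx dy = 7497.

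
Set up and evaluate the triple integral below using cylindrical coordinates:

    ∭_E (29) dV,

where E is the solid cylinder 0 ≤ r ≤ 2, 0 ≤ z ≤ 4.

In cylindrical coordinates, x = r cos(θ), y = r sin(θ), z = z, and dV = r dr dθ dz.

The integrand becomes 29, so

    ∭_E (29) dV = ∫_{0}^{2π} ∫_{0}^{2} ∫_{0}^{4} (29) · r dz dr dθ.

Inner (z): 116r.
Middle (r from 0 to 2): 232.
Outer (θ): 464π.

Therefore the triple integral equals 464π.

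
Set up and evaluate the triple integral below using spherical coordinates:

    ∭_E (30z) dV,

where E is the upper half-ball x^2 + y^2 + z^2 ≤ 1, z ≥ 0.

In spherical coordinates, x = ρ sin(φ) cos(θ), y = ρ sin(φ) sin(θ), z = ρ cos(φ), and dV = ρ^2 sin(φ) dρ dφ dθ.

The integrand becomes 30ρ cos(φ), so

    ∭_E (30z) dV = ∫_{0}^{2π} ∫_{0}^{π/2} ∫_{0}^{1} (30ρ cos(φ)) · ρ^2 sin(φ) dρ dφ dθ.

Inner (ρ): 15sin(2φ)/4.
Middle (φ): 15/4.
Outer (θ): 15π/2.

Therefore the triple integral equals 15π/2.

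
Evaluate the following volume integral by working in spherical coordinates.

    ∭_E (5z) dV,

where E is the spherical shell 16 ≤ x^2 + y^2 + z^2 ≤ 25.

In spherical coordinates, x = ρ sin(φ) cos(θ), y = ρ sin(φ) sin(θ), z = ρ cos(φ), and dV = ρ^2 sin(φ) dρ dφ dθ.

The integrand becomes 5ρ cos(φ), so

    ∭_E (5z) dV = ∫_{0}^{2π} ∫_{0}^{π} ∫_{4}^{5} (5ρ cos(φ)) · ρ^2 sin(φ) dρ dφ dθ.

Inner (ρ): 1845sin(2φ)/8.
Middle (φ): 0.
Outer (θ): 0.

Therefore the triple integral equals 0.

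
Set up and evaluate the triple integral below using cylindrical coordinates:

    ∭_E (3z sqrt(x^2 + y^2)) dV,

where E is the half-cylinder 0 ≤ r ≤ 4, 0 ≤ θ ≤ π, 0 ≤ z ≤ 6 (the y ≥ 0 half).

In cylindrical coordinates, x = r cos(θ), y = r sin(θ), z = z, and dV = r dr dθ dz.

The integrand becomes 3r z, so

    ∭_E (3z sqrt(x^2 + y^2)) dV = ∫_{0}^{π} ∫_{0}^{4} ∫_{0}^{6} (3r z) · r dz dr dθ.

Inner (z): 54r^2.
Middle (r from 0 to 4): 1152.
Outer (θ): 1152π.

Therefore the triple integral equals 1152π.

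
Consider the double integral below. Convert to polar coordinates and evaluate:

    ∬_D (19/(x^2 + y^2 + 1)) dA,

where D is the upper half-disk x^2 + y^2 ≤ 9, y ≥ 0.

The region D is 0 ≤ r ≤ 3, 0 ≤ θ ≤ π in polar coordinates, where x = r cos(θ), y = r sin(θ), and dA = r dr dθ.

Under the substitution, the integrand becomes 19/(r^2 + 1), so

    ∬_D (19/(x^2 + y^2 + 1)) dA = ∫_{0}^{π} ∫_{0}^{3} (19/(r^2 + 1)) · r dr dθ.

Inner integral (in r): ∫_{0}^{3} (19/(r^2 + 1)) · r dr = 19log(10)/2.

Outer integral (in θ): ∫_{0}^{π} (19log(10)/2) dθ = 19π log(10)/2.

Therefore ∬_D (19/(x^2 + y^2 + 1)) dA = 19π log(10)/2.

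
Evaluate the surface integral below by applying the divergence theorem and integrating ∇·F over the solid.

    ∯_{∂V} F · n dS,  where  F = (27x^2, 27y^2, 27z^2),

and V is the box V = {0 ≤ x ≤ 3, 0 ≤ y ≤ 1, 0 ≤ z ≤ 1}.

By the divergence theorem,

    ∯_{∂V} F · n dS = ∭_V (∇ · F) dV.

Compute the divergence:
    ∇ · F = ∂F_x/∂x + ∂F_y/∂y + ∂F_z/∂z = 54x + 54y + 54z.

V is a rectangular box, so dV = dx dy dz with 0 ≤ x ≤ 3, 0 ≤ y ≤ 1, 0 ≤ z ≤ 1.

Integrate (54x + 54y + 54z) over V as an iterated integral:

    ∭_V (∇·F) dV = ∫_0^{3} ∫_0^{1} ∫_0^{1} (54x + 54y + 54z) dz dy dx.

Inner (z from 0 to 1): 54x + 54y + 27.
Middle (y from 0 to 1): 54x + 54.
Outer (x from 0 to 3): 405.

Therefore ∯_{∂V} F · n dS = 405.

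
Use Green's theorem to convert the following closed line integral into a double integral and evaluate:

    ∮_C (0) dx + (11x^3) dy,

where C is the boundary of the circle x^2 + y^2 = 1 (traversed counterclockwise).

Green's theorem converts the closed line integral into a double integral over the enclosed region D:

    ∮_C P dx + Q dy = ∬_D (∂Q/∂x - ∂P/∂y) dA.

Here P = 0, Q = 11x^3, so

    ∂Q/∂x = 33x^2,    ∂P/∂y = 0,
    ∂Q/∂x - ∂P/∂y = 33x^2.

D is the region x^2 + y^2 ≤ 1. Evaluating the double integral:

In polar coordinates (x = r cos θ, y = r sin θ, dA = r dr dθ) the integrand becomes 33r^2cos(θ)^2, so

    ∬_D (33x^2) dA = ∫_0^{2π} ∫_0^{1} (33r^2cos(θ)^2) · r dr dθ.

Inner (r from 0 to 1): 33cos(θ)^2/4.
Outer (θ from 0 to 2π): 33π/4.

Therefore ∮_C P dx + Q dy = 33π/4.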